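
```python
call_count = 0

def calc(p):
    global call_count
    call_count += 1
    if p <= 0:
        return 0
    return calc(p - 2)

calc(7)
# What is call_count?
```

Linear recursion stepping by 2: 5 calls from p=7 down to ≤0.

Answer: 5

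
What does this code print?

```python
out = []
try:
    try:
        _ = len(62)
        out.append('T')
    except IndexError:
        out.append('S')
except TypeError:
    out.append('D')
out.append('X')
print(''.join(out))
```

Execution trace: 'D' (outer except TypeError) → 'X' (after the try/except). Output: DX

Answer: DX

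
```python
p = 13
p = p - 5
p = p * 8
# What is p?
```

Trace:
`p = 13` → p = 13
`p = p - 5` → p = 8
`p = p * 8` → p = 64
So p = 64

Answer: 64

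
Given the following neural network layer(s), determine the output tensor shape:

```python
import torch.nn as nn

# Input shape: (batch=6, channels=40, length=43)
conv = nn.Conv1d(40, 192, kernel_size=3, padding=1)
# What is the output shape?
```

Input: (6, 40, 43) -> Output: (6, 192, 43)

Answer: (6, 192, 43)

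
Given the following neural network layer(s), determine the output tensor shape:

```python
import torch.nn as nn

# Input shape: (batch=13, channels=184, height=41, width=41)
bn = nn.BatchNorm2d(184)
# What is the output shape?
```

Input: (13, 184, 41, 41) -> Output: (13, 184, 41, 41)

Answer: (13, 184, 41, 41)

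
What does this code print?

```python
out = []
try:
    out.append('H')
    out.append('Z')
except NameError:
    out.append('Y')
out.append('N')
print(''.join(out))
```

Execution trace: 'H' (try body) → 'Z' (try body, no exception) → 'N' (after the try/except). Output: HZN

Answer: HZN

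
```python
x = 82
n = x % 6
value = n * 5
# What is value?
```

Trace:
`x = 82` → x = 82
`n = x % 6` → n = 4
`value = n * 5` → value = 20
So value = 20

Answer: 20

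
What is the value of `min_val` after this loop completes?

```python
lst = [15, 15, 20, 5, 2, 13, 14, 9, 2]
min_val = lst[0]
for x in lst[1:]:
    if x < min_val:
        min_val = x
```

Minimum of [15, 15, 20, 5, 2, 13, 14, 9, 2]
`min_val` takes the values: 15 → 5 → 2

Answer: 2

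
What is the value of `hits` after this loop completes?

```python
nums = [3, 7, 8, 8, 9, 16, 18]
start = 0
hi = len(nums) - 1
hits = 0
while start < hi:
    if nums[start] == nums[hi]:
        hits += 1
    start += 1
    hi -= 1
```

Count matching pairs from ends
`hits` takes the values: 0

Answer: 0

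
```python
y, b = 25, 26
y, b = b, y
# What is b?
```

Trace:
`y, b = 25, 26` → y = 25; b = 26
`y, b = b, y` → y = 26; b = 25
So b = 25

Answer: 25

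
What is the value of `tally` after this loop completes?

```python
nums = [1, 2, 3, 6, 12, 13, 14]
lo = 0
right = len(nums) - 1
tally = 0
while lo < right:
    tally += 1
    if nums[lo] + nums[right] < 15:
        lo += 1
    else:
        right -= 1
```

Steps to find pair summing to 15
`tally` takes the values: 0 → 1 → 2 → 3 → 4 → 5 → 6

Answer: 6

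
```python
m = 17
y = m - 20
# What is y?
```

Trace:
`m = 17` → m = 17
`y = m - 20` → y = -3
So y = -3

Answer: -3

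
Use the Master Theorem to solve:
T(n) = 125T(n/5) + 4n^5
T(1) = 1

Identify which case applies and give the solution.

a=125, b=5, f(n)=4n^5. log_5(125) = 3. Since c=5 > 3 and the regularity condition holds (125(n/5)^5 = (125/5^5)n^5 with 125/5^5 < 1), Case 3 applies: T(n) = Θ(f(n)) = O(n^5).

Answer: O(n^5) - Case 3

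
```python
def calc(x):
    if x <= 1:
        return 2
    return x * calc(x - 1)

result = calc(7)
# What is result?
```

calc(7) = 7 * 6 * 5 * 4 * 3 * 2 * 2 = 10080

Answer: 10080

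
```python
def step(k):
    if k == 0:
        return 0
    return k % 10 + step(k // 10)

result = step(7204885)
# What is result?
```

Sum of digits of 7204885: 5 + 8 + 8 + 4 + 0 + 2 + 7 = 34

Answer: 34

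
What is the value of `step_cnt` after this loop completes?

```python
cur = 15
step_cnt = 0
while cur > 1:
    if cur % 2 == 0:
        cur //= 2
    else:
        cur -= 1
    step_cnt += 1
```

Steps to reduce 15 to 1
`step_cnt` takes the values: 0 → 1 → 2 → 3 → 4 → 5 → 6

Answer: 6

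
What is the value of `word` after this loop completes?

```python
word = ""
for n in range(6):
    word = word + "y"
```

Repeat 'y' 6 times
`word` takes the values: "" → "y" → "yy" → "yyy" → "yyyy" → "yyyyy" → "yyyyyy"

Answer: "yyyyyy"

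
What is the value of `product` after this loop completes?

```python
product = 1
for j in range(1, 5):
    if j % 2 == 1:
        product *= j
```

Product of odd numbers 1 to 4
`product` takes the values: 1 → 3

Answer: 3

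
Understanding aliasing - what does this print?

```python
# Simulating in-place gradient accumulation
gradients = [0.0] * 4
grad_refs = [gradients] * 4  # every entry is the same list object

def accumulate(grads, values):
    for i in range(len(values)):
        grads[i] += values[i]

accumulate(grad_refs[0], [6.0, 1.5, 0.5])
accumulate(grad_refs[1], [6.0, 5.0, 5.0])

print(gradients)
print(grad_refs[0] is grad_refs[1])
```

Key concept: gradient accumulation aliasing.
Step by step:
`gradients = [0.0] * 4` → gradients = [0.0, 0.0, 0.0, 0.0]
`grad_refs = [gradients] * 4` → grad_refs = [[0.0, 0.0, 0.0, 0.0], [0.0, 0.0, 0.0, 0.0], [0.0, 0.0, 0.0, 0.0], [0.0, 0.0, 0.0, 0.0]]
`accumulate(grad_refs[0], [6.0, 1.5, 0.5])` → gradients = [6.0, 1.5, 0.5, 0.0]; grad_refs = [[6.0, 1.5, 0.5, 0.0], [6.0, 1.5, 0.5, 0.0], [6.0, 1.5, 0.5, 0.0], [6.0, 1.5, 0.5, 0.0]]
`accumulate(grad_refs[1], [6.0, 5.0, 5.0])` → gradients = [12.0, 6.5, 5.5, 0.0]; grad_refs = [[12.0, 6.5, 5.5, 0.0], [12.0, 6.5, 5.5, 0.0], [12.0, 6.5, 5.5, 0.0], [12.0, 6.5, 5.5, 0.0]]
`print(gradients)` → prints [12.0, 6.5, 5.5, 0.0]
`print(grad_refs[0] is grad_refs[1])` → prints True

Answer:
[12.0, 6.5, 5.5, 0.0]
True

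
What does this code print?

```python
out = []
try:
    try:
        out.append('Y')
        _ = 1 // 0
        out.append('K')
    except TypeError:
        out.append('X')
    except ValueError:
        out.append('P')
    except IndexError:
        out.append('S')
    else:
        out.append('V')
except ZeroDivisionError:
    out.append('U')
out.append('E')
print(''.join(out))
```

Execution trace: 'Y' (try body) → 'U' (outer except ZeroDivisionError) → 'E' (after the try/except). Output: YUE

Answer: YUE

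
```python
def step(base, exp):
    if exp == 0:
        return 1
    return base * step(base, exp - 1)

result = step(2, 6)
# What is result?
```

step(2, 6) = 2 * 2 * 2 * 2 * 2 * 2 = 64

Answer: 64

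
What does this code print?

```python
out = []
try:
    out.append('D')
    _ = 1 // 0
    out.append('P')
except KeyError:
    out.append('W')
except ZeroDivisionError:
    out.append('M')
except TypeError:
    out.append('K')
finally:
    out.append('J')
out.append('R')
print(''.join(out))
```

Execution trace: 'D' (try body) → 'M' (except ZeroDivisionError) → 'J' (finally) → 'R' (after the try/except). Output: DMJR

Answer: DMJR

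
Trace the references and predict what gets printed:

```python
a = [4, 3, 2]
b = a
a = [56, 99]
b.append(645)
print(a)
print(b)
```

Key concept: rebinding vs mutation: a is rebound to a new list, b still points at the original.
Step by step:
`a = [4, 3, 2]` → a = [4, 3, 2]
`b = a` → b = [4, 3, 2] (same object as a)
`a = [56, 99]` → a = [56, 99]
`b.append(645)` → b = [4, 3, 2, 645]
`print(a)` → prints [56, 99]
`print(b)` → prints [4, 3, 2, 645]

Answer:
[56, 99]
[4, 3, 2, 645]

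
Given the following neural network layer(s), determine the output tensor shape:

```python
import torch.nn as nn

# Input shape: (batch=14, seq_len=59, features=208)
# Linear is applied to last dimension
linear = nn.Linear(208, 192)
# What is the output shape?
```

Input: (14, 59, 208) -> Output: (14, 59, 192)

Answer: (14, 59, 192)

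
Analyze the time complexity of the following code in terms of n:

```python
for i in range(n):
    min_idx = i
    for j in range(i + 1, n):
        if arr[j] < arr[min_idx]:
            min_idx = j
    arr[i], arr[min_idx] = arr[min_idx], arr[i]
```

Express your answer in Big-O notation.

This is Selection sort. Time complexity: O(n²).

Answer: O(n²)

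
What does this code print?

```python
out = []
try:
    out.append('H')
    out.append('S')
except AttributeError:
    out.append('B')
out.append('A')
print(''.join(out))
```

Execution trace: 'H' (try body) → 'S' (try body, no exception) → 'A' (after the try/except). Output: HSA

Answer: HSA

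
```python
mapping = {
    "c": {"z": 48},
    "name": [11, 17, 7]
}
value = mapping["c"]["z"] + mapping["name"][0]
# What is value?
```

Trace:
`mapping = { ...` → mapping = {'c': {'z': 48}, 'name': [11, 17, 7]}
`value = mapping["c"]["z"] + mapping["name"][0]` → value = 59
So value = 59

Answer: 59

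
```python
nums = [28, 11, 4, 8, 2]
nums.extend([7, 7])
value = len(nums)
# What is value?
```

Trace:
`nums = [28, 11, 4, 8, 2]` → nums = [28, 11, 4, 8, 2]
`nums.extend([7, 7])` → nums = [28, 11, 4, 8, 2, 7, 7]
`value = len(nums)` → value = 7
So value = 7

Answer: 7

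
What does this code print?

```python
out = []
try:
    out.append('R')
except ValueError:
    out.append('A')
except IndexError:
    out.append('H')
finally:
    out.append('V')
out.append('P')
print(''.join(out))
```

Execution trace: 'R' (try body, no exception) → 'V' (finally) → 'P' (after the try/except). Output: RVP

Answer: RVP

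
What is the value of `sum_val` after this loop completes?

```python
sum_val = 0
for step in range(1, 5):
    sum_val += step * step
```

Sum of squares 1² to 4² = 30
`sum_val` takes the values: 0 → 1 → 5 → 14 → 30

Answer: 30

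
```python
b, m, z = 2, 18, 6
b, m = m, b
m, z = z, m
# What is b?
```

Trace:
`b, m, z = 2, 18, 6` → b = 2; m = 18; z = 6
`b, m = m, b` → b = 18; m = 2
`m, z = z, m` → m = 6; z = 2
So b = 18

Answer: 18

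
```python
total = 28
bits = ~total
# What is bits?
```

Trace:
`total = 28` → total = 28
`bits = ~total` → bits = -29
So bits = -29

Answer: -29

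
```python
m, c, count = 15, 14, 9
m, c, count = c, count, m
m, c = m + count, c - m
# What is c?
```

Trace:
`m, c, count = 15, 14, 9` → m = 15; c = 14; count = 9
`m, c, count = c, count, m` → m = 14; c = 9; count = 15
`m, c = m + count, c - m` → m = 29; c = -5
So c = -5

Answer: -5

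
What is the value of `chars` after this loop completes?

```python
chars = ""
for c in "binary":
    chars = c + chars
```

Reverse 'binary'
`chars` takes the values: "" → "b" → "ib" → "nib" → "anib" → "ranib" → "yranib"

Answer: "yranib"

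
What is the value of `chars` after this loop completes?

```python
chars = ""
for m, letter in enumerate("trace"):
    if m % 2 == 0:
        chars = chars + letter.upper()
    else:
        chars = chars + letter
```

Uppercase even positions in 'trace'
`chars` takes the values: "" → "T" → "Tr" → "TrA" → "TrAc" → "TrAcE"

Answer: "TrAcE"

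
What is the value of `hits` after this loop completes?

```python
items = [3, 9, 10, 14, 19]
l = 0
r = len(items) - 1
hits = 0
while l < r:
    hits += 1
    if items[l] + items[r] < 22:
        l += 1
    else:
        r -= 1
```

Steps to find pair summing to 22
`hits` takes the values: 0 → 1 → 2 → 3 → 4

Answer: 4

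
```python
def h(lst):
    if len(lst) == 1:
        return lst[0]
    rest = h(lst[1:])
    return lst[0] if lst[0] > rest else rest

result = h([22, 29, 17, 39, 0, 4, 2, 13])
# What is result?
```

Recursive max over [22, 29, 17, 39, 0, 4, 2, 13] = 39

Answer: 39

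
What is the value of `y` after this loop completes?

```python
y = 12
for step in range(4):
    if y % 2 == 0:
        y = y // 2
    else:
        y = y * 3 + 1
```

Collatz-style transformation from 12
`y` takes the values: 12 → 6 → 3 → 10 → 5

Answer: 5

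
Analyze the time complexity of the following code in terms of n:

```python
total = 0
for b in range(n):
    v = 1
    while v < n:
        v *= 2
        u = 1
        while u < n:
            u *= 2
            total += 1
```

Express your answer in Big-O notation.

Each loop level contributes: n × log n × log n. Multiplying the contributions gives O(n log² n).

Answer: O(n log² n)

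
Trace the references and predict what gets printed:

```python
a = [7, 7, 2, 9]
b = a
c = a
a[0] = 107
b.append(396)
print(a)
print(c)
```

Key concept: multiple aliases.
Step by step:
`a = [7, 7, 2, 9]` → a = [7, 7, 2, 9]
`b = a` → b = [7, 7, 2, 9] (same object as a)
`c = a` → c = [7, 7, 2, 9] (same object as a, b)
`a[0] = 107` → a = [107, 7, 2, 9] (same object as b, c); b = [107, 7, 2, 9] (same object as a, c); c = [107, 7, 2, 9] (same object as a, b)
`b.append(396)` → a = [107, 7, 2, 9, 396] (same object as b, c); b = [107, 7, 2, 9, 396] (same object as a, c); c = [107, 7, 2, 9, 396] (same object as a, b)
`print(a)` → prints [107, 7, 2, 9, 396]
`print(c)` → prints [107, 7, 2, 9, 396]

Answer:
[107, 7, 2, 9, 396]
[107, 7, 2, 9, 396]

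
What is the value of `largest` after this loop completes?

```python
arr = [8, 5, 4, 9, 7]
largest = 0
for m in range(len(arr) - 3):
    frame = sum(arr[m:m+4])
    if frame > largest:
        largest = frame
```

Max sum of 4-element window in [8, 5, 4, 9, 7]
`largest` takes the values: 0 → 26

Answer: 26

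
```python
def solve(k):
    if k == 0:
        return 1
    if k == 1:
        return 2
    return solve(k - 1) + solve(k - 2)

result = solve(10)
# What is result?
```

Build up from base cases: solve(0)=1, solve(1)=2, solve(2)=3, solve(3)=5, solve(4)=8, solve(5)=13, solve(6)=21, ..., solve(10)=144

Answer: 144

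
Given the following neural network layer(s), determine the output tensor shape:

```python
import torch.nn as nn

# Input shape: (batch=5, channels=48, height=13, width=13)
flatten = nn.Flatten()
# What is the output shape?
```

Input: (5, 48, 13, 13) -> Output: (5, 8112)

Answer: (5, 8112)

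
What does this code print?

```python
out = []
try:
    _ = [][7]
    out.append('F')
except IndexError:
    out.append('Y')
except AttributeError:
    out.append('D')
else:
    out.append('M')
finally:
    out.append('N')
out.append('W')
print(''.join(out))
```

Execution trace: 'Y' (except IndexError) → 'N' (finally) → 'W' (after the try/except). Output: YNW

Answer: YNW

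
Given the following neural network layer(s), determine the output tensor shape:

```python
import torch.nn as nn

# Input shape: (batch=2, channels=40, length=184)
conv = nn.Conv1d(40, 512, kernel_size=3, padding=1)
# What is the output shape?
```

Input: (2, 40, 184) -> Output: (2, 512, 184)

Answer: (2, 512, 184)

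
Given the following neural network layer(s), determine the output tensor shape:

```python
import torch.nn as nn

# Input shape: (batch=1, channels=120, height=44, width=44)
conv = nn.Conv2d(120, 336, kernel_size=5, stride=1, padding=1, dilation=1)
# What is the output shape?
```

Input: (1, 120, 44, 44) -> Output: (1, 336, 42, 42)

Answer: (1, 336, 42, 42)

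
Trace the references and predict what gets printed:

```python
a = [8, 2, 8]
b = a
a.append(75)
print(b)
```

Key concept: basic list aliasing.
Step by step:
`a = [8, 2, 8]` → a = [8, 2, 8]
`b = a` → b = [8, 2, 8] (same object as a)
`a.append(75)` → a = [8, 2, 8, 75] (same object as b); b = [8, 2, 8, 75] (same object as a)
`print(b)` → prints [8, 2, 8, 75]

Answer: [8, 2, 8, 75]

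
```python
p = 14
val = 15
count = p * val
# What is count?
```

Trace:
`p = 14` → p = 14
`val = 15` → val = 15
`count = p * val` → count = 210
So count = 210

Answer: 210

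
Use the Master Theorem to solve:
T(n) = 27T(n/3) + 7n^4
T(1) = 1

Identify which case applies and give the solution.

a=27, b=3, f(n)=7n^4. log_3(27) = 3. Since c=4 > 3 and the regularity condition holds (27(n/3)^4 = (27/3^4)n^4 with 27/3^4 < 1), Case 3 applies: T(n) = Θ(f(n)) = O(n^4).

Answer: O(n^4) - Case 3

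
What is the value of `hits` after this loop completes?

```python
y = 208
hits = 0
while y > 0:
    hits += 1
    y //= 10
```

Count digits by repeated division by 10
`hits` takes the values: 0 → 1 → 2 → 3

Answer: 3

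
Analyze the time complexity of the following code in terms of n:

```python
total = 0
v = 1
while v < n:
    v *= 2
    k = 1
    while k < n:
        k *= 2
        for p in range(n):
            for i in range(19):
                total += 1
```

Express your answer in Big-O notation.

Each loop level contributes: log n × log n × n × 1. Multiplying the contributions gives O(n log² n).

Answer: O(n log² n)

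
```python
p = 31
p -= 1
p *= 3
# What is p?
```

Trace:
`p = 31` → p = 31
`p -= 1` → p = 30
`p *= 3` → p = 90
So p = 90

Answer: 90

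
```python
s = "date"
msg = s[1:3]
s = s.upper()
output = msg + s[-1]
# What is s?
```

Trace:
`s = "date"` → s = 'date'
`msg = s[1:3]` → msg = 'at'
`s = s.upper()` → s = 'DATE'
`output = msg + s[-1]` → output = 'atE'
So s = 'DATE'

Answer: 'DATE'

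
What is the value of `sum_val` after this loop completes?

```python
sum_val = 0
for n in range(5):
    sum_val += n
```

Sum of 0 to 4 = 10
`sum_val` takes the values: 0 → 1 → 3 → 6 → 10

Answer: 10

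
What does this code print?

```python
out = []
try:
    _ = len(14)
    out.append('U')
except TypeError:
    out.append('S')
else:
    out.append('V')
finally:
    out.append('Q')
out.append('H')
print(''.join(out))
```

Execution trace: 'S' (except TypeError) → 'Q' (finally) → 'H' (after the try/except). Output: SQH

Answer: SQH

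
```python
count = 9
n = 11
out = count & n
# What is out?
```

Trace:
`count = 9` → count = 9
`n = 11` → n = 11
`out = count & n` → out = 9
So out = 9

Answer: 9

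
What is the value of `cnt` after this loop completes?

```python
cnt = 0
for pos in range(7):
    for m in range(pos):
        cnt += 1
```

Triangle number: 0+1+2+...+6
`cnt` takes the values: 0 → 1 → 2 → 3 → 4 → 5 → 6 → 7 → 8 → 9 → 10 → 11 → 12 → 13 → 14 → 15 → 16 → 17 → 18 → 19 → 20 → 21

Answer: 21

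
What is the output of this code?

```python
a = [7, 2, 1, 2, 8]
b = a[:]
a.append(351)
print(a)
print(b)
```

Key concept: slice [:] creates copy.
Step by step:
`a = [7, 2, 1, 2, 8]` → a = [7, 2, 1, 2, 8]
`b = a[:]` → b = [7, 2, 1, 2, 8]
`a.append(351)` → a = [7, 2, 1, 2, 8, 351]
`print(a)` → prints [7, 2, 1, 2, 8, 351]
`print(b)` → prints [7, 2, 1, 2, 8]

Answer:
[7, 2, 1, 2, 8, 351]
[7, 2, 1, 2, 8]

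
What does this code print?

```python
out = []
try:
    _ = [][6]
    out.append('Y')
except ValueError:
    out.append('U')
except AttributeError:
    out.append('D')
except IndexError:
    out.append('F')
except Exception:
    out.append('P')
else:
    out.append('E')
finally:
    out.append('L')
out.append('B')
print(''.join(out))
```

Execution trace: 'F' (except IndexError) → 'L' (finally) → 'B' (after the try/except). Output: FLB

Answer: FLB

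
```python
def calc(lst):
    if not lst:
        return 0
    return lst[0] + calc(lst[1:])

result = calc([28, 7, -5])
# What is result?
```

28 + 7 + (-5) + 0 = 30

Answer: 30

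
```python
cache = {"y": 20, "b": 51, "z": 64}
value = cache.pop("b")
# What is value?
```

Trace:
`cache = {"y": 20, "b": 51, "z": 64}` → cache = {'y': 20, 'b': 51, 'z': 64}
`value = cache.pop("b")` → cache = {'y': 20, 'z': 64}; value = 51
So value = 51

Answer: 51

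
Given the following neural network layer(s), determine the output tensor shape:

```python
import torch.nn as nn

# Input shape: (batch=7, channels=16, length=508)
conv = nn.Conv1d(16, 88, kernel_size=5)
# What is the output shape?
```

Input: (7, 16, 508) -> Output: (7, 88, 504)

Answer: (7, 88, 504)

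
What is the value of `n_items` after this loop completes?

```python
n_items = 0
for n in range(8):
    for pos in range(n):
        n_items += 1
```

Triangle number: 0+1+2+...+7
`n_items` takes the values: 0 → 1 → 2 → 3 → 4 → 5 → 6 → 7 → 8 → 9 → 10 → 11 → 12 → 13 → 14 → 15 → 16 → 17 → 18 → 19 → 20 → 21 → 22 → 23 → 24 → 25 → 26 → 27 → 28

Answer: 28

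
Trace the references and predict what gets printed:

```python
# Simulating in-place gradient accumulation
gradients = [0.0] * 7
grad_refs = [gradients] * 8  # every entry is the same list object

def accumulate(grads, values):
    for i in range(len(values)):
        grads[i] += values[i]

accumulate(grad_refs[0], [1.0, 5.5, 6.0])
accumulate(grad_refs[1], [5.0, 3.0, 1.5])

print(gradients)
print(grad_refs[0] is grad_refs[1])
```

Key concept: gradient accumulation aliasing.
Step by step:
`gradients = [0.0] * 7` → gradients = [0.0, 0.0, 0.0, 0.0, 0.0, 0.0, 0.0]
`grad_refs = [gradients] * 8` → grad_refs = [[0.0, 0.0, 0.0, 0.0, 0.0, 0.0, 0.0], [0.0, 0.0, 0.0, 0.0, 0.0, 0.0, 0.0], [0.0, 0.0, 0.0, 0.0, 0.0, 0.0, 0.0], [0.0, 0.0, 0.0, 0.0, 0.0, 0.0, 0.0], [0.0, 0.0, 0.0, 0.0, 0.0, 0.0, 0.0], [0.0, 0.0, 0.0, 0.0, 0.0, 0.0, 0.0], [0.0, 0.0, 0.0, 0.0, 0.0, 0.0, 0.0], [0.0, 0.0, 0.0, 0.0, 0.0, 0.0, 0.0]]
`accumulate(grad_refs[0], [1.0, 5.5, 6.0])` → gradients = [1.0, 5.5, 6.0, 0.0, 0.0, 0.0, 0.0]; grad_refs = [[1.0, 5.5, 6.0, 0.0, 0.0, 0.0, 0.0], [1.0, 5.5, 6.0, 0.0, 0.0, 0.0, 0.0], [1.0, 5.5, 6.0, 0.0, 0.0, 0.0, 0.0], [1.0, 5.5, 6.0, 0.0, 0.0, 0.0, 0.0], [1.0, 5.5, 6.0, 0.0, 0.0, 0.0, 0.0], [1.0, 5.5, 6.0, 0.0, 0.0, 0.0, 0.0], [1.0, 5.5, 6.0, 0.0, 0.0, 0.0, 0.0], [1.0, 5.5, 6.0, 0.0, 0.0, 0.0, 0.0]]
`accumulate(grad_refs[1], [5.0, 3.0, 1.5])` → gradients = [6.0, 8.5, 7.5, 0.0, 0.0, 0.0, 0.0]; grad_refs = [[6.0, 8.5, 7.5, 0.0, 0.0, 0.0, 0.0], [6.0, 8.5, 7.5, 0.0, 0.0, 0.0, 0.0], [6.0, 8.5, 7.5, 0.0, 0.0, 0.0, 0.0], [6.0, 8.5, 7.5, 0.0, 0.0, 0.0, 0.0], [6.0, 8.5, 7.5, 0.0, 0.0, 0.0, 0.0], [6.0, 8.5, 7.5, 0.0, 0.0, 0.0, 0.0], [6.0, 8.5, 7.5, 0.0, 0.0, 0.0, 0.0], [6.0, 8.5, 7.5, 0.0, 0.0, 0.0, 0.0]]
`print(gradients)` → prints [6.0, 8.5, 7.5, 0.0, 0.0, 0.0, 0.0]
`print(grad_refs[0] is grad_refs[1])` → prints True

Answer:
[6.0, 8.5, 7.5, 0.0, 0.0, 0.0, 0.0]
True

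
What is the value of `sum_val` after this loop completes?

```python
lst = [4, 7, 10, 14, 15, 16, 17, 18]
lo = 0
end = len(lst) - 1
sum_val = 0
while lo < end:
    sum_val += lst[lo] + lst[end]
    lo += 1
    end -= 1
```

Sum of pairs from ends
`sum_val` takes the values: 0 → 22 → 46 → 72 → 101

Answer: 101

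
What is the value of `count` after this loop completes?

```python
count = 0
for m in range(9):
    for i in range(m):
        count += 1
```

Triangle number: 0+1+2+...+8
`count` takes the values: 0 → 1 → 2 → 3 → 4 → 5 → 6 → 7 → 8 → 9 → 10 → 11 → 12 → 13 → 14 → 15 → 16 → 17 → 18 → 19 → 20 → 21 → 22 → 23 → 24 → 25 → 26 → 27 → 28 → 29 → 30 → 31 → 32 → 33 → 34 → 35 → 36

Answer: 36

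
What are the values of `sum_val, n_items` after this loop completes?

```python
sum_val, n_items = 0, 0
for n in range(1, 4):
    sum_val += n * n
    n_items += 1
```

Sum of squares and count
`sum_val, n_items` takes the values: (0, 0) → (1, 0) → (1, 1) → (5, 1) → (5, 2) → (14, 2) → (14, 3)

Answer: 14, 3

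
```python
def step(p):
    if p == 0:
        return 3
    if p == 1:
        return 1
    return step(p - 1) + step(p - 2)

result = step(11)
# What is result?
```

Build up from base cases: step(0)=3, step(1)=1, step(2)=4, step(3)=5, step(4)=9, step(5)=14, step(6)=23, ..., step(11)=254

Answer: 254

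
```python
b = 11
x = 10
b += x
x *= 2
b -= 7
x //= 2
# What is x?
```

Trace:
`b = 11` → b = 11
`x = 10` → x = 10
`b += x` → b = 21
`x *= 2` → x = 20
`b -= 7` → b = 14
`x //= 2` → x = 10
So x = 10

Answer: 10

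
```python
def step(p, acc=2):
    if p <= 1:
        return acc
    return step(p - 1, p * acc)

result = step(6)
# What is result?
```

Accumulator trace (n, acc): (6, 2) -> (5, 12) -> (4, 60) -> (3, 240) -> (2, 720) -> (1, 1440) -> return 1440

Answer: 1440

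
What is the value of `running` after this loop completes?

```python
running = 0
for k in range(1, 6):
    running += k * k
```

Sum of squares 1² to 5² = 55
`running` takes the values: 0 → 1 → 5 → 14 → 30 → 55

Answer: 55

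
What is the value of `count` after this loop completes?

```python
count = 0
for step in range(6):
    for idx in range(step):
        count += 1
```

Triangle number: 0+1+2+...+5
`count` takes the values: 0 → 1 → 2 → 3 → 4 → 5 → 6 → 7 → 8 → 9 → 10 → 11 → 12 → 13 → 14 → 15

Answer: 15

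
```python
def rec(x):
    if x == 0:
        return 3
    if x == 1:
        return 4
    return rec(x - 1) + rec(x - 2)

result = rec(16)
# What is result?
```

Build up from base cases: rec(0)=3, rec(1)=4, rec(2)=7, rec(3)=11, rec(4)=18, rec(5)=29, rec(6)=47, ..., rec(16)=5778

Answer: 5778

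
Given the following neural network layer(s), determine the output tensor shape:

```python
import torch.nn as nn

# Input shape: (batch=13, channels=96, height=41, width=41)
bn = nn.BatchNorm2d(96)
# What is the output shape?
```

Input: (13, 96, 41, 41) -> Output: (13, 96, 41, 41)

Answer: (13, 96, 41, 41)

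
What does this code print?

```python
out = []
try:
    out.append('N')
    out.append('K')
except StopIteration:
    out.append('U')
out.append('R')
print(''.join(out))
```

Execution trace: 'N' (try body) → 'K' (try body, no exception) → 'R' (after the try/except). Output: NKR

Answer: NKR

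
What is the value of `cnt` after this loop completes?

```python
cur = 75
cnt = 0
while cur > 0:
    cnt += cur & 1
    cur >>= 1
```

Count set bits in 75 (binary: 0b1001011)
`cnt` takes the values: 0 → 1 → 2 → 3 → 4

Answer: 4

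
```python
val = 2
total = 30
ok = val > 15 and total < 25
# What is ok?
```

Trace:
`val = 2` → val = 2
`total = 30` → total = 30
`ok = val > 15 and total < 25` → ok = False
So ok = False

Answer: False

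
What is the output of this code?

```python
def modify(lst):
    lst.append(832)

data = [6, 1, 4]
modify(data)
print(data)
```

Key concept: function modifies passed list.
Step by step:
`data = [6, 1, 4]` → data = [6, 1, 4]
`modify(data)` → data = [6, 1, 4, 832]
`print(data)` → prints [6, 1, 4, 832]

Answer: [6, 1, 4, 832]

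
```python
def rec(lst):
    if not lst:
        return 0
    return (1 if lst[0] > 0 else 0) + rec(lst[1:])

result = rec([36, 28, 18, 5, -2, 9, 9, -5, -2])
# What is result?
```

Count of positive elements in [36, 28, 18, 5, -2, 9, 9, -5, -2] = 6

Answer: 6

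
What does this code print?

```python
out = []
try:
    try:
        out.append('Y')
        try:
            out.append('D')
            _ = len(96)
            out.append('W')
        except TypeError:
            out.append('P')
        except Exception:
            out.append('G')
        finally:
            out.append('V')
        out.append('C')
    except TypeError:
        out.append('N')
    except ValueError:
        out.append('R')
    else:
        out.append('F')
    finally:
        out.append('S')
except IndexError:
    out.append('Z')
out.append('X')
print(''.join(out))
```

Execution trace: 'Y' (try body) → 'D' (inner try body) → 'P' (inner except TypeError) → 'V' (inner finally) → 'C' (try body, no exception) → 'F' (else) → 'S' (finally) → 'X' (after the try/except). Output: YDPVCFSX

Answer: YDPVCFSX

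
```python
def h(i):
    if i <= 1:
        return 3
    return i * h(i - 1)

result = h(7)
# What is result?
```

h(7) = 7 * 6 * 5 * 4 * 3 * 2 * 3 = 15120

Answer: 15120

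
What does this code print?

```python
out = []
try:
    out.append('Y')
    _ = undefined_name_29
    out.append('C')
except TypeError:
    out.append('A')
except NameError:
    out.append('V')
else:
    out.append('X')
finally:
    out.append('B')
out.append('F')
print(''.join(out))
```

Execution trace: 'Y' (try body) → 'V' (except NameError) → 'B' (finally) → 'F' (after the try/except). Output: YVBF

Answer: YVBF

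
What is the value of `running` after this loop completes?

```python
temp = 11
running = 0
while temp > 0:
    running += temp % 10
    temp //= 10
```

Sum digits of 11
`running` takes the values: 0 → 1 → 2

Answer: 2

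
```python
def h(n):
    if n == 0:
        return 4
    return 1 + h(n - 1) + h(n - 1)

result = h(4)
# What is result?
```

h(n) = 1 + 2·h(n-1), h(0)=4. Closed form: (4+1)·2^4 - 1 = 79.

Answer: 79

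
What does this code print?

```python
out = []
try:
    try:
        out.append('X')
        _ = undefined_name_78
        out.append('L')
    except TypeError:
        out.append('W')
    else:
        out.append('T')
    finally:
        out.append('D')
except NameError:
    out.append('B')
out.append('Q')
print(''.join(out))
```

Execution trace: 'X' (try body) → 'D' (finally) → 'B' (outer except NameError) → 'Q' (after the try/except). Output: XDBQ

Answer: XDBQ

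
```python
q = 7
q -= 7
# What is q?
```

Trace:
`q = 7` → q = 7
`q -= 7` → q = 0
So q = 0

Answer: 0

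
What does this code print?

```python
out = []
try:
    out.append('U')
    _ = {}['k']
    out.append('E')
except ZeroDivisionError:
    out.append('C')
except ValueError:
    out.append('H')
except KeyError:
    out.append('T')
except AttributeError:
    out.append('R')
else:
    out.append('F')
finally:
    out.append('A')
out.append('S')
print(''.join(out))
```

Execution trace: 'U' (try body) → 'T' (except KeyError) → 'A' (finally) → 'S' (after the try/except). Output: UTAS

Answer: UTAS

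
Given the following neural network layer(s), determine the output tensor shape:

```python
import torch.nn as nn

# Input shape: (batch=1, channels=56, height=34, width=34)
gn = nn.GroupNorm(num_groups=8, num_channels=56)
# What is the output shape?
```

Input: (1, 56, 34, 34) -> Output: (1, 56, 34, 34)

Answer: (1, 56, 34, 34)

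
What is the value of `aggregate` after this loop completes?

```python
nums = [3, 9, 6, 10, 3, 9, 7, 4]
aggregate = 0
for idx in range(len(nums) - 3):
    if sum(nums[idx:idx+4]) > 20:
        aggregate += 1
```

Count windows with sum > 20
`aggregate` takes the values: 0 → 1 → 2 → 3 → 4 → 5

Answer: 5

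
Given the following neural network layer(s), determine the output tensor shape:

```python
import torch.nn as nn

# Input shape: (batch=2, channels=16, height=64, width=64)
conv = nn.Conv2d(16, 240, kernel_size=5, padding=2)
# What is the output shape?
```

Input: (2, 16, 64, 64) -> Output: (2, 240, 64, 64)

Answer: (2, 240, 64, 64)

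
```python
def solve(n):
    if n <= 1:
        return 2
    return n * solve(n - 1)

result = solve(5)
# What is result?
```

solve(5) = 5 * 4 * 3 * 2 * 2 = 240

Answer: 240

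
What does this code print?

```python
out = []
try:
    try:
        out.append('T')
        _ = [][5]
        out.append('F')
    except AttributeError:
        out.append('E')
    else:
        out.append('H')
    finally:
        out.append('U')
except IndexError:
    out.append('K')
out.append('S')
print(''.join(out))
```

Execution trace: 'T' (try body) → 'U' (finally) → 'K' (outer except IndexError) → 'S' (after the try/except). Output: TUKS

Answer: TUKS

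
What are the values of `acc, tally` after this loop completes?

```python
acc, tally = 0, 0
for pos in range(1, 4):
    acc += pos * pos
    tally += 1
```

Sum of squares and count
`acc, tally` takes the values: (0, 0) → (1, 0) → (1, 1) → (5, 1) → (5, 2) → (14, 2) → (14, 3)

Answer: 14, 3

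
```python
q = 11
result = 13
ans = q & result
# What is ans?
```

Trace:
`q = 11` → q = 11
`result = 13` → result = 13
`ans = q & result` → ans = 9
So ans = 9

Answer: 9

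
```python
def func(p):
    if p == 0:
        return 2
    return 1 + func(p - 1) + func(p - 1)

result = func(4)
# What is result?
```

func(p) = 1 + 2·func(p-1), func(0)=2. Closed form: (2+1)·2^4 - 1 = 47.

Answer: 47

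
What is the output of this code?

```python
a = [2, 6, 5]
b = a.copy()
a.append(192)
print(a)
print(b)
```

Key concept: list.copy() creates independent copy.
Step by step:
`a = [2, 6, 5]` → a = [2, 6, 5]
`b = a.copy()` → b = [2, 6, 5]
`a.append(192)` → a = [2, 6, 5, 192]
`print(a)` → prints [2, 6, 5, 192]
`print(b)` → prints [2, 6, 5]

Answer:
[2, 6, 5, 192]
[2, 6, 5]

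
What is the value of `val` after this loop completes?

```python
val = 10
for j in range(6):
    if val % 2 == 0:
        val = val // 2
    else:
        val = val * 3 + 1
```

Collatz-style transformation from 10
`val` takes the values: 10 → 5 → 16 → 8 → 4 → 2 → 1

Answer: 1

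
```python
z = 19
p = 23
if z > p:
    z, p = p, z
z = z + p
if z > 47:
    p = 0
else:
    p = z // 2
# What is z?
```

Trace:
`z = 19` → z = 19
`p = 23` → p = 23
`if z > p: ...` → z > p is False → no variable changes
`z = z + p` → z = 42
`if z > 47: ...` → z > 47 is False, take else branch → p = 21
So z = 42

Answer: 42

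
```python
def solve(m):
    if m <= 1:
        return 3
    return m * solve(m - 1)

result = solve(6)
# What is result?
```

solve(6) = 6 * 5 * 4 * 3 * 2 * 3 = 2160

Answer: 2160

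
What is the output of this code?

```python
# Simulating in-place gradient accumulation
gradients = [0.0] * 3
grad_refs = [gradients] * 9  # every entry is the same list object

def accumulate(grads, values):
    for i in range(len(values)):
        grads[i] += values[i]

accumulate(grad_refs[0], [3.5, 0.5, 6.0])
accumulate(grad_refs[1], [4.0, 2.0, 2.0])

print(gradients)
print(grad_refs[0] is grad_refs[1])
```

Key concept: gradient accumulation aliasing.
Step by step:
`gradients = [0.0] * 3` → gradients = [0.0, 0.0, 0.0]
`grad_refs = [gradients] * 9` → grad_refs = [[0.0, 0.0, 0.0], [0.0, 0.0, 0.0], [0.0, 0.0, 0.0], [0.0, 0.0, 0.0], [0.0, 0.0, 0.0], [0.0, 0.0, 0.0], [0.0, 0.0, 0.0], [0.0, 0.0, 0.0], [0.0, 0.0, 0.0]]
`accumulate(grad_refs[0], [3.5, 0.5, 6.0])` → gradients = [3.5, 0.5, 6.0]; grad_refs = [[3.5, 0.5, 6.0], [3.5, 0.5, 6.0], [3.5, 0.5, 6.0], [3.5, 0.5, 6.0], [3.5, 0.5, 6.0], [3.5, 0.5, 6.0], [3.5, 0.5, 6.0], [3.5, 0.5, 6.0], [3.5, 0.5, 6.0]]
`accumulate(grad_refs[1], [4.0, 2.0, 2.0])` → gradients = [7.5, 2.5, 8.0]; grad_refs = [[7.5, 2.5, 8.0], [7.5, 2.5, 8.0], [7.5, 2.5, 8.0], [7.5, 2.5, 8.0], [7.5, 2.5, 8.0], [7.5, 2.5, 8.0], [7.5, 2.5, 8.0], [7.5, 2.5, 8.0], [7.5, 2.5, 8.0]]
`print(gradients)` → prints [7.5, 2.5, 8.0]
`print(grad_refs[0] is grad_refs[1])` → prints True

Answer:
[7.5, 2.5, 8.0]
True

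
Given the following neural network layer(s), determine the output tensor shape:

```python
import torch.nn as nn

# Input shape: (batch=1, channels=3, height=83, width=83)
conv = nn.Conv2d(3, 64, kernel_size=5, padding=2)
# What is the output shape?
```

Input: (1, 3, 83, 83) -> Output: (1, 64, 83, 83)

Answer: (1, 64, 83, 83)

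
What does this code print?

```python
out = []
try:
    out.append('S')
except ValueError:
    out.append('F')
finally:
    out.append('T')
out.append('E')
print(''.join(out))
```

Execution trace: 'S' (try body, no exception) → 'T' (finally) → 'E' (after the try/except). Output: STE

Answer: STE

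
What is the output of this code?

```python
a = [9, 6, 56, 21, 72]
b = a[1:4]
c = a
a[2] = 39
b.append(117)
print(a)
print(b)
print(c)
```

Key concept: slice vs alias.
Step by step:
`a = [9, 6, 56, 21, 72]` → a = [9, 6, 56, 21, 72]
`b = a[1:4]` → b = [6, 56, 21]
`c = a` → c = [9, 6, 56, 21, 72] (same object as a)
`a[2] = 39` → a = [9, 6, 39, 21, 72] (same object as c); c = [9, 6, 39, 21, 72] (same object as a)
`b.append(117)` → b = [6, 56, 21, 117]
`print(a)` → prints [9, 6, 39, 21, 72]
`print(b)` → prints [6, 56, 21, 117]
`print(c)` → prints [9, 6, 39, 21, 72]

Answer:
[9, 6, 39, 21, 72]
[6, 56, 21, 117]
[9, 6, 39, 21, 72]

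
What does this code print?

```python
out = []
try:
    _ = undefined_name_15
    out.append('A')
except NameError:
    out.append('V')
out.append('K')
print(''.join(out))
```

Execution trace: 'V' (except NameError) → 'K' (after the try/except). Output: VK

Answer: VK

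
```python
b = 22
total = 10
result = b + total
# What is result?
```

Trace:
`b = 22` → b = 22
`total = 10` → total = 10
`result = b + total` → result = 32
So result = 32

Answer: 32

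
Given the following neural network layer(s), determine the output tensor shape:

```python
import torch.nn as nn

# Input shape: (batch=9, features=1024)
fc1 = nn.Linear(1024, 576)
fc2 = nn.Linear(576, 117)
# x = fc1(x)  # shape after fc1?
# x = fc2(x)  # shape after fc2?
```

Input: (9, 1024) -> after fc1: (9, 576) -> Output: (9, 117)

Answer: (9, 117)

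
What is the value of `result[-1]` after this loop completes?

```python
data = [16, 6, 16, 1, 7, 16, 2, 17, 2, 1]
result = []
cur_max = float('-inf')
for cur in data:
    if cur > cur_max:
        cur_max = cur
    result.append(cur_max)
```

Running max ends at 17
`result` takes the values: [] → [16] → [16, 16] → [16, 16, 16] → [16, 16, 16, 16] → [16, 16, 16, 16, 16] → [16, 16, 16, 16, 16, 16] → [16, 16, 16, 16, 16, 16, 16] → [16, 16, 16, 16, 16, 16, 16, 17] → [16, 16, 16, 16, 16, 16, 16, 17, 17] → [16, 16, 16, 16, 16, 16, 16, 17, 17, 17]
So `result[-1]` = 17

Answer: 17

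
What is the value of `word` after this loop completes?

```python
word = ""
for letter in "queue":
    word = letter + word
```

Reverse 'queue'
`word` takes the values: "" → "q" → "uq" → "euq" → "ueuq" → "eueuq"

Answer: "eueuq"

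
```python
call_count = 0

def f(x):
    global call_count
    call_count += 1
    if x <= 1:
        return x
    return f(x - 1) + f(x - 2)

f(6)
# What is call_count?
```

Calls(x) = 1 + Calls(x-1) + Calls(x-2); Calls(0)=Calls(1)=1. For x=6 this gives 25.

Answer: 25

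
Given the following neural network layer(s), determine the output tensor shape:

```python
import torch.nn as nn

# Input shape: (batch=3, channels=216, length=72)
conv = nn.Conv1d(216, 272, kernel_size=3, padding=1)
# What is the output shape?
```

Input: (3, 216, 72) -> Output: (3, 272, 72)

Answer: (3, 272, 72)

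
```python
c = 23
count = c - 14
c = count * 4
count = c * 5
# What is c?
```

Trace:
`c = 23` → c = 23
`count = c - 14` → count = 9
`c = count * 4` → c = 36
`count = c * 5` → count = 180
So c = 36

Answer: 36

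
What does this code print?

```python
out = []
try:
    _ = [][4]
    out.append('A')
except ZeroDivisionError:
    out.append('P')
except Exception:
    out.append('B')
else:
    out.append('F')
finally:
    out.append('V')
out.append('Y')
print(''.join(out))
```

Execution trace: 'B' (except Exception) → 'V' (finally) → 'Y' (after the try/except). Output: BVY

Answer: BVY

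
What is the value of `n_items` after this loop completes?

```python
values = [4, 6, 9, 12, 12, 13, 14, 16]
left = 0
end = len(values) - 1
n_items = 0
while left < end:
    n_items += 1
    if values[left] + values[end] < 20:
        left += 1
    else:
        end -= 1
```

Steps to find pair summing to 20
`n_items` takes the values: 0 → 1 → 2 → 3 → 4 → 5 → 6 → 7

Answer: 7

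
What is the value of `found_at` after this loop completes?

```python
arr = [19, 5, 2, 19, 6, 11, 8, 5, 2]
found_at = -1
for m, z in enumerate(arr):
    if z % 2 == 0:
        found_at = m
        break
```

First even number index in [19, 5, 2, 19, 6, 11, 8, 5, 2]
`found_at` takes the values: -1 → 2

Answer: 2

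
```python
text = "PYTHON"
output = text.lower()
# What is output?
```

Trace:
`text = "PYTHON"` → text = 'PYTHON'
`output = text.lower()` → output = 'python'
So output = 'python'

Answer: 'python'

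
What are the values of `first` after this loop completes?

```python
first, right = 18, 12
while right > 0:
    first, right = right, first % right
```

GCD of 18 and 12
`first` takes the values: 18 → 12 → 6

Answer: 6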